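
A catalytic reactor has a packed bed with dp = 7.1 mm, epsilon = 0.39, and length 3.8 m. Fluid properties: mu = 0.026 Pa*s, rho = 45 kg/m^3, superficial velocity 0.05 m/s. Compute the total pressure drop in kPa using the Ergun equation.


dp = 7.1 mm = 0.0071 m
Viscous term = 150*0.026*0.05*(1-0.39)^2 / (0.0071^2*0.39^3) = 24265.2
Inertial term = 1.75*45*0.05^2*(1-0.39) / (0.0071*0.39^3) = 285.147
dP/L = 24265.2 + 285.147 = 24550.3 Pa/m
dP = 24550.3 * 3.8 / 1000 = 93.29 kPa

93.29 kPa


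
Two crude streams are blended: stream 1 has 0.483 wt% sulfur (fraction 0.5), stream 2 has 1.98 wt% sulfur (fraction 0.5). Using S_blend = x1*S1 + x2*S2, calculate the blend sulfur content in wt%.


Linear sulfur blending: S_blend = x1*S1 + x2*S2
Contribution 1: 0.5 * 0.483 = 0.2415 wt%
Contribution 2: 0.5 * 1.98 = 0.99 wt%
S_blend = 0.2415 + 0.99 = 1.2315

1.2315 wt%


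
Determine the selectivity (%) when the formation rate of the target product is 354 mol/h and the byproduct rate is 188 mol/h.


Selectivity = desired / (desired + undesired) * 100
Total products = 354 + 188 = 542 mol/h
S = 354 / 542 * 100
= 0.6531 * 100
= 65.31 %

65.31 %


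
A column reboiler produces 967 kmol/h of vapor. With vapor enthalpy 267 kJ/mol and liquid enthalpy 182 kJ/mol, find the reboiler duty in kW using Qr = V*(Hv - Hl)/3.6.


Qr = 967 * (267 - 182) / 3.6 = 967 * 85 / 3.6 = 22830

22830 kW


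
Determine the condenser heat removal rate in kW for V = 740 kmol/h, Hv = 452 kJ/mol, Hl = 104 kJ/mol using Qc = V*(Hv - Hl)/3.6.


Qc = 740 * (452 - 104) / 3.6 = 740 * 348 / 3.6 = 71530

71530 kW


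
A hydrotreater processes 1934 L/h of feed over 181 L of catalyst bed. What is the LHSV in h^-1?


LHSV = volumetric feed rate / catalyst volume
= 1934 L/h / 181 L
= 10.69 h^-1

10.69 h^-1


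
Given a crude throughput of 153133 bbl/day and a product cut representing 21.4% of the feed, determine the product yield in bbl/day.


Crude throughput = 153133 bbl/day
Fraction yield = 21.4%
yield = throughput * fraction / 100
yield = 153133 * 21.4 / 100 = 32770.462

32770.462 bbl/day


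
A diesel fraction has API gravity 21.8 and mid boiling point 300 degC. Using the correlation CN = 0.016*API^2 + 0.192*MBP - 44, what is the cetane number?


CN = 0.016 * 21.8^2 + 0.192 * 300 - 44
CN = 7.60384 + 57.6 - 44 = 21.20384

21.20384


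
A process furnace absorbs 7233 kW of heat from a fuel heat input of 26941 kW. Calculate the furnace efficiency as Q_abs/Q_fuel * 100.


Furnace efficiency = Q_absorbed / Q_fuel * 100
= 7233 / 26941 * 100 = 26.85

26.85 %


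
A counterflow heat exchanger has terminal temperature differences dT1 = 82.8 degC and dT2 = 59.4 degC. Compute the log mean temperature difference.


LMTD = (dT1 - dT2) / ln(dT1/dT2)
= (82.8 - 59.4) / ln(82.8 / 59.4) = 23.4 / 0.332134 = 70.45

70.45 degC


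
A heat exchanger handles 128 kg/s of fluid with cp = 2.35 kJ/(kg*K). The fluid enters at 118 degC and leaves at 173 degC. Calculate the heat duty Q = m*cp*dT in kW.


Q = m_dot * cp * delta_T
delta_T = 173 - 118 = 55 K
Q = 128 * 2.35 * 55
= 300.8 * 55
= 16544 kW

16544 kW


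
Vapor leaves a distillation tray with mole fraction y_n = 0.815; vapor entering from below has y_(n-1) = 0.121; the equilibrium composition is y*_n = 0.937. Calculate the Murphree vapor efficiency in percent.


Murphree vapor efficiency: EMV = (y_n - y_(n-1)) / (y*_n - y_(n-1)) * 100
EMV = (0.815 - 0.121) / (0.937 - 0.121) * 100 = 0.694 / 0.816 * 100 = 85.05

85.05 %


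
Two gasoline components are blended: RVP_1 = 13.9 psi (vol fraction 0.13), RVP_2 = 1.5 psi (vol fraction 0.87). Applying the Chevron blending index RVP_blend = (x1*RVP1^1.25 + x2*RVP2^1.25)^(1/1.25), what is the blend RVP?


Chevron index: RVP_blend = (sum xi*RVPi^1.25)^(1/1.25)
RVP^1.25 terms: 0.13 * 13.9^1.25 + 0.87 * 1.5^1.25 = 4.93331
RVP_blend = 4.93331^(1/1.25) = 3.585

3.585 psi


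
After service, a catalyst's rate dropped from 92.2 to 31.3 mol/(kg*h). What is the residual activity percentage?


Activity (%) = (rate_used / rate_fresh) * 100
rate_used = 31.3, rate_fresh = 92.2
= (31.3 / 92.2) * 100
= 0.3395 * 100 = 33.95

33.95 %


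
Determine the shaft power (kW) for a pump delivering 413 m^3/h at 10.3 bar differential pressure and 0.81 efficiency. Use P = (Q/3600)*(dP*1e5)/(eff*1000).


Q = 413 / 3600 = 0.114722 m^3/s
P = 0.114722 * (10.3 * 1e5) / 0.81 / 1000 = 145.9

145.9 kW


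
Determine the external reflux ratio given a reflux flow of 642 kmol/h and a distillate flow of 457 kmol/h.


Reflux ratio definition: R = L / D (liquid returned / distillate withdrawn)
L = 642 kmol/h, D = 457 kmol/h
R = 642 / 457 = 1.405

1.405


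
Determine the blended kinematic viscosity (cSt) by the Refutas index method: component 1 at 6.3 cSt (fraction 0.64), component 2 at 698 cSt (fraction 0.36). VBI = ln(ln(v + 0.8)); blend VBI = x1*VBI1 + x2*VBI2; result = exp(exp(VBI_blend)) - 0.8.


Refutas method: VBN_i = 14.534*ln(ln(visc_i + 0.8)) + 10.975, blended linearly by mass fraction; since VBN is linear in VBI_i = ln(ln(visc_i + 0.8)) and the fractions sum to 1, blend VBI directly: visc = exp(exp(VBI_blend)) - 0.8
VBI_1 = ln(ln(6.3 + 0.8)) = 0.672993
VBI_2 = ln(ln(698 + 0.8)) = 1.87937
VBI_blend = 0.64 * 0.672993 + 0.36 * 1.87937 = 1.10729
visc_blend = exp(exp(1.10729)) - 0.8 = 19.82

19.82 cSt


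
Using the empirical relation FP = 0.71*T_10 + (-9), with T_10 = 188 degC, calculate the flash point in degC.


FP = 0.71 * 188 + (-9) = 124.48

124.48 degC


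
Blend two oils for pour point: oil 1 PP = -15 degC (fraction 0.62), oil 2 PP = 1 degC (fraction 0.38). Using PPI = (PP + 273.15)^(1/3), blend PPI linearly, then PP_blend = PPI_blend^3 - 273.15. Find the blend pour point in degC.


PPI_1 = (-15 + 273.15)^(1/3) = 6.36733
PPI_2 = (1 + 273.15)^(1/3) = 6.49625
PPI_blend = 0.62 * 6.36733 + 0.38 * 6.49625 = 6.41632
PP_blend = 6.41632^3 - 273.15 = 264.1545 - 273.15 = -9

-9 degC


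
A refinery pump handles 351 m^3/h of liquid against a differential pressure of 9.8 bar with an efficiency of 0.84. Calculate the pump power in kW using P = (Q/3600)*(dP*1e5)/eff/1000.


Q = 351 / 3600 = 0.0975 m^3/s
P = 0.0975 * (9.8 * 1e5) / 0.84 / 1000 = 113.8

113.8 kW


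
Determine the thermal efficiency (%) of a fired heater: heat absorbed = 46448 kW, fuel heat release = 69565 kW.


Furnace efficiency = Q_absorbed / Q_fuel * 100
= 46448 / 69565 * 100 = 66.77

66.77 %


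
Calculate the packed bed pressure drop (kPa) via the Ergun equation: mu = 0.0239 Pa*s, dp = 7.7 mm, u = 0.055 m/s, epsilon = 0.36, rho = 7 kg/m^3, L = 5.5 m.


dp = 7.7 mm = 0.0077 m
Viscous term = 150*0.0239*0.055*(1-0.36)^2 / (0.0077^2*0.36^3) = 29196
Inertial term = 1.75*7*0.055^2*(1-0.36) / (0.0077*0.36^3) = 66.0151
dP/L = 29196 + 66.0151 = 29262 Pa/m
dP = 29262 * 5.5 / 1000 = 160.9 kPa

160.9 kPa


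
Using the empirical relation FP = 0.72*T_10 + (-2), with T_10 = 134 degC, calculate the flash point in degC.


FP = 0.72 * 134 + (-2) = 94.48

94.48 degC


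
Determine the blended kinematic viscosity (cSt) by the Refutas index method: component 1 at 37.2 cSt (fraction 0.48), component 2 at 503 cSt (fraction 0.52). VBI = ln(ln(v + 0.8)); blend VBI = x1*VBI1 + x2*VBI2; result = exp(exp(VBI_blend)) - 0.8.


Refutas method: VBN_i = 14.534*ln(ln(visc_i + 0.8)) + 10.975, blended linearly by mass fraction; since VBN is linear in VBI_i = ln(ln(visc_i + 0.8)) and the fractions sum to 1, blend VBI directly: visc = exp(exp(VBI_blend)) - 0.8
VBI_1 = ln(ln(37.2 + 0.8)) = 1.29132
VBI_2 = ln(ln(503 + 0.8)) = 1.82812
VBI_blend = 0.48 * 1.29132 + 0.52 * 1.82812 = 1.57046
visc_blend = exp(exp(1.57046)) - 0.8 = 121.8

121.8 cSt


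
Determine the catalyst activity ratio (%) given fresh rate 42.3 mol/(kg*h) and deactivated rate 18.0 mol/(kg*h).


Activity (%) = (rate_used / rate_fresh) * 100
rate_used = 18.0, rate_fresh = 42.3
= (18.0 / 42.3) * 100
= 0.4255 * 100 = 42.55

42.55 %


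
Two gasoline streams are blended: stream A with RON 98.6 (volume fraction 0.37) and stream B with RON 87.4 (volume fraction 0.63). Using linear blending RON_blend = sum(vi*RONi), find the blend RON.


Linear blending: RON_blend = sum(vi * RONi)
Contribution 1: 0.37 * 98.6 = 36.482
Contribution 2: 0.63 * 87.4 = 55.062
RON_blend = 36.482 + 55.062 = 91.544

91.544


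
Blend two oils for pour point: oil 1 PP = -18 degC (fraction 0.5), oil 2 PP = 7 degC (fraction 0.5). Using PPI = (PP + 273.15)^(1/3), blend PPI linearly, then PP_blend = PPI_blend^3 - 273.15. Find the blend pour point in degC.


PPI_1 = (-18 + 273.15)^(1/3) = 6.342569
PPI_2 = (7 + 273.15)^(1/3) = 6.543301
PPI_blend = 0.5 * 6.342569 + 0.5 * 6.543301 = 6.442935
PP_blend = 6.442935^3 - 273.15 = 267.4553 - 273.15 = -5.69

-5.69 degC


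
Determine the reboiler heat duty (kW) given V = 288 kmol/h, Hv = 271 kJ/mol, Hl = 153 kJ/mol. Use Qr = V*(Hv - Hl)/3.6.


Qr = 288 * (271 - 153) / 3.6 = 288 * 118 / 3.6 = 9440

9440 kW


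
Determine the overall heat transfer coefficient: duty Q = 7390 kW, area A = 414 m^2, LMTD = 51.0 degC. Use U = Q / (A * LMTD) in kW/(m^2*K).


From Q = U*A*LMTD, U = Q / (A * LMTD)
U = 7390 / (414 * 51.0) = 7390 / 21114 = 0.3500

0.3500 kW/(m^2*K)


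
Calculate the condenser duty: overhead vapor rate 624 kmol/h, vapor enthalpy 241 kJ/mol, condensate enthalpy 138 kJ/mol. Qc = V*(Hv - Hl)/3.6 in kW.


Qc = 624 * (241 - 138) / 3.6 = 624 * 103 / 3.6 = 17850

17850 kW


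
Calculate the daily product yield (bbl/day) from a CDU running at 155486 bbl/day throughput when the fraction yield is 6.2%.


Crude throughput = 155486 bbl/day
Fraction yield = 6.2%
yield = throughput * fraction / 100
yield = 155486 * 6.2 / 100 = 9640.132

9640.132 bbl/day


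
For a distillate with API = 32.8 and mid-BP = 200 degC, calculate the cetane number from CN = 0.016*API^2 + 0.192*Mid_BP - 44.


CN = 0.016 * 32.8^2 + 0.192 * 200 - 44
CN = 17.21344 + 38.4 - 44 = 11.61344

11.61344


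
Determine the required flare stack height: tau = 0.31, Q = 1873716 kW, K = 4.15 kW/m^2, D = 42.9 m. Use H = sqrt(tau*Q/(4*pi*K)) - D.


tau*Q/(4*pi*K) = 0.31 * 1873716 / (4 * pi * 4.15) = 11138
sqrt(11138) = 105.537
H = 105.537 - 42.9 = 62.64

62.64 m


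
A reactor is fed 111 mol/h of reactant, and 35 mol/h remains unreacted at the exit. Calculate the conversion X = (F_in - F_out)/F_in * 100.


X = (F_in - F_out) / F_in * 100
Moles reacted = 111 - 35 = 76
X = 76 / 111 * 100
= 0.6847 * 100
= 68.47 %

68.47 %


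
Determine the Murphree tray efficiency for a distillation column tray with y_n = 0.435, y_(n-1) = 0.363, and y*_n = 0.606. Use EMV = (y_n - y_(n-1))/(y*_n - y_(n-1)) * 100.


Murphree vapor efficiency: EMV = (y_n - y_(n-1)) / (y*_n - y_(n-1)) * 100
EMV = (0.435 - 0.363) / (0.606 - 0.363) * 100 = 0.072 / 0.243 * 100 = 29.63

29.63 %


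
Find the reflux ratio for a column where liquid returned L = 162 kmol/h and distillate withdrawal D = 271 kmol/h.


Reflux ratio definition: R = L / D (liquid returned / distillate withdrawn)
L = 162 kmol/h, D = 271 kmol/h
R = 162 / 271 = 0.5978

0.5978


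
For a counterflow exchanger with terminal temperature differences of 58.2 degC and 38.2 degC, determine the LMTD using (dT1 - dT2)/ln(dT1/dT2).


LMTD = (dT1 - dT2) / ln(dT1/dT2)
= (58.2 - 38.2) / ln(58.2 / 38.2) = 20 / 0.42105 = 47.50

47.50 degC


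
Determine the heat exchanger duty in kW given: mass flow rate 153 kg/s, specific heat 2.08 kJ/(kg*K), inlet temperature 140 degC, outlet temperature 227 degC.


Q = m_dot * cp * delta_T
delta_T = 227 - 140 = 87 K
Q = 153 * 2.08 * 87
= 318.24 * 87
= 27686.88 kW

27686.88 kW


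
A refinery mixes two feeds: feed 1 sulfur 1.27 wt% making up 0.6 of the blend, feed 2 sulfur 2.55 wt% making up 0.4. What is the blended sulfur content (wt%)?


Linear sulfur blending: S_blend = x1*S1 + x2*S2
Contribution 1: 0.6 * 1.27 = 0.762 wt%
Contribution 2: 0.4 * 2.55 = 1.02 wt%
S_blend = 0.762 + 1.02 = 1.782

1.782 wt%


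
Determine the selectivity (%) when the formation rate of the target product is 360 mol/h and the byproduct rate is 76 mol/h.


Selectivity = desired / (desired + undesired) * 100
Total products = 360 + 76 = 436 mol/h
S = 360 / 436 * 100
= 0.8257 * 100
= 82.57 %

82.57 %


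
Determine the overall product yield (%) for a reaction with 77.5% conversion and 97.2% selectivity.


Overall yield = conversion (%) * selectivity (%) / 100
Conversion = 77.5%, Selectivity = 97.2%
Y = 77.5 * 97.2 / 100
= 75.33 %

75.33 %


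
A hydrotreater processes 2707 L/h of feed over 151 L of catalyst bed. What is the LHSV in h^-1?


LHSV = volumetric feed rate / catalyst volume
= 2707 L/h / 151 L
= 17.93 h^-1

17.93 h^-1


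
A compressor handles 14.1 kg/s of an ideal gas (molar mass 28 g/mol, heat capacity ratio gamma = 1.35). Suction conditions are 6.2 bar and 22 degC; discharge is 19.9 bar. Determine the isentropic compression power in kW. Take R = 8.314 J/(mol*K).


Isentropic work: W = m*(gamma/(gamma-1))*(R*T1/MW)*((P2/P1)^((gamma-1)/gamma) - 1)
T1 = 22 + 273.15 = 295.15 K
Pressure ratio = 19.9 / 6.2 = 3.20968
Exponent = (1.35 - 1)/1.35 = 0.259259
(P2/P1)^exp - 1 = 3.20968^0.259259 - 1 = 0.353022
W = 14.1 * 1.35 / 0.35 * 8.314 * 295.15 / 28 * 0.353022 = 1683

1683 kW


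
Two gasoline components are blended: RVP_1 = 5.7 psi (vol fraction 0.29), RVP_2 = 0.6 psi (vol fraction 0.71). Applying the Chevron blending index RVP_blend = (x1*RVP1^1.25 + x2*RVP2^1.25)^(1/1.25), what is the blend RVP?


Chevron index: RVP_blend = (sum xi*RVPi^1.25)^(1/1.25)
RVP^1.25 terms: 0.29 * 5.7^1.25 + 0.71 * 0.6^1.25 = 2.92905
RVP_blend = 2.92905^(1/1.25) = 2.363

2.363 psi


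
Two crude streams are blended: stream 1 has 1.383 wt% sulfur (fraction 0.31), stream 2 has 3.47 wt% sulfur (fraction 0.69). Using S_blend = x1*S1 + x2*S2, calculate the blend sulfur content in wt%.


Linear sulfur blending: S_blend = x1*S1 + x2*S2
Contribution 1: 0.31 * 1.383 = 0.42873 wt%
Contribution 2: 0.69 * 3.47 = 2.3943 wt%
S_blend = 0.42873 + 2.3943 = 2.82303

2.82303 wt%


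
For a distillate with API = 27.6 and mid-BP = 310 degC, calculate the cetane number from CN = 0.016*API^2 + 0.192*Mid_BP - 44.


CN = 0.016 * 27.6^2 + 0.192 * 310 - 44
CN = 12.18816 + 59.52 - 44 = 27.70816

27.70816


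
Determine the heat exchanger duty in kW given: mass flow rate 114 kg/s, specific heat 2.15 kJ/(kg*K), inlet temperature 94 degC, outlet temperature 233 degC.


Q = m_dot * cp * delta_T
delta_T = 233 - 94 = 139 K
Q = 114 * 2.15 * 139
= 245.1 * 139
= 34068.9 kW

34068.9 kW


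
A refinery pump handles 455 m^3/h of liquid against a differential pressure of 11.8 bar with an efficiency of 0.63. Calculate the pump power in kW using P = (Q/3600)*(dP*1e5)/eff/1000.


Q = 455 / 3600 = 0.126389 m^3/s
P = 0.126389 * (11.8 * 1e5) / 0.63 / 1000 = 236.7

236.7 kW


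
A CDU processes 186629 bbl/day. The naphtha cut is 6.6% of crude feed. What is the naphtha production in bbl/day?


Crude throughput = 186629 bbl/day
Fraction yield = 6.6%
yield = throughput * fraction / 100
yield = 186629 * 6.6 / 100 = 12317.514

12317.514 bbl/day


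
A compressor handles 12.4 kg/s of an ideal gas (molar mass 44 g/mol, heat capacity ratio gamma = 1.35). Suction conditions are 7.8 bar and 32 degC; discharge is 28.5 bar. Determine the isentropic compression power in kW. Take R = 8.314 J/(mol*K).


Isentropic work: W = m*(gamma/(gamma-1))*(R*T1/MW)*((P2/P1)^((gamma-1)/gamma) - 1)
T1 = 32 + 273.15 = 305.15 K
Pressure ratio = 28.5 / 7.8 = 3.65385
Exponent = (1.35 - 1)/1.35 = 0.259259
(P2/P1)^exp - 1 = 3.65385^0.259259 - 1 = 0.399259
W = 12.4 * 1.35 / 0.35 * 8.314 * 305.15 / 44 * 0.399259 = 1101

1101 kW


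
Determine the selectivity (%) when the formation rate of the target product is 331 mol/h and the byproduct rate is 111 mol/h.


Selectivity = desired / (desired + undesired) * 100
Total products = 331 + 111 = 442 mol/h
S = 331 / 442 * 100
= 0.7489 * 100
= 74.89 %

74.89 %


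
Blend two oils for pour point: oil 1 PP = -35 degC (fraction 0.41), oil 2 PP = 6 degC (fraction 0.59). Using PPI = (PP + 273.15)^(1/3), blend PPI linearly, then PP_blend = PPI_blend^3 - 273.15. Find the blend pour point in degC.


PPI_1 = (-35 + 273.15)^(1/3) = 6.198456
PPI_2 = (6 + 273.15)^(1/3) = 6.535506
PPI_blend = 0.41 * 6.198456 + 0.59 * 6.535506 = 6.397315
PP_blend = 6.397315^3 - 273.15 = 261.8142 - 273.15 = -11.34

-11.34 degC


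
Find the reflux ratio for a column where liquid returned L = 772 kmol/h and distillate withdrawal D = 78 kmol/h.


Reflux ratio definition: R = L / D (liquid returned / distillate withdrawn)
L = 772 kmol/h, D = 78 kmol/h
R = 772 / 78 = 9.897

9.897


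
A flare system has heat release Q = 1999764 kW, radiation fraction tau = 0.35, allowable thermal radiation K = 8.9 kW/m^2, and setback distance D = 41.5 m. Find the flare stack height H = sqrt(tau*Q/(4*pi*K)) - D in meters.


tau*Q/(4*pi*K) = 0.35 * 1999764 / (4 * pi * 8.9) = 6258.16
sqrt(6258.16) = 79.1085
H = 79.1085 - 41.5 = 37.61

37.61 m


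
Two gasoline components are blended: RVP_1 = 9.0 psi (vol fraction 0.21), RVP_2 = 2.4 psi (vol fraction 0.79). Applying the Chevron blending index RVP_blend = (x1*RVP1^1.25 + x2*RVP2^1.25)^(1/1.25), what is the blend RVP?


Chevron index: RVP_blend = (sum xi*RVPi^1.25)^(1/1.25)
RVP^1.25 terms: 0.21 * 9.0^1.25 + 0.79 * 2.4^1.25 = 5.63346
RVP_blend = 5.63346^(1/1.25) = 3.987

3.987 psi


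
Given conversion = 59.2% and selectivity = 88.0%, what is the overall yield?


Overall yield = conversion (%) * selectivity (%) / 100
Conversion = 59.2%, Selectivity = 88.0%
Y = 59.2 * 88.0 / 100
= 52.096 %

52.096 %


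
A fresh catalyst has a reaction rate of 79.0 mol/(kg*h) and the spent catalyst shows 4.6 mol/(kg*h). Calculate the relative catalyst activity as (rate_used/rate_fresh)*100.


Activity (%) = (rate_used / rate_fresh) * 100
rate_used = 4.6, rate_fresh = 79.0
= (4.6 / 79.0) * 100
= 0.05823 * 100 = 5.823

5.823 %


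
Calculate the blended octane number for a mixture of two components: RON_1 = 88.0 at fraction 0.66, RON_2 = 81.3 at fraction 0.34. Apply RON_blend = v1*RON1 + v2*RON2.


Linear blending: RON_blend = sum(vi * RONi)
Contribution 1: 0.66 * 88.0 = 58.08
Contribution 2: 0.34 * 81.3 = 27.642
RON_blend = 58.08 + 27.642 = 85.722

85.722


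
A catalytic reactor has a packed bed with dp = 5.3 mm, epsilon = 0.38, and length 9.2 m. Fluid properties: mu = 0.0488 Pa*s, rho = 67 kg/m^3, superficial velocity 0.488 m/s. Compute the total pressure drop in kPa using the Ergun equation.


dp = 5.3 mm = 0.0053 m
Viscous term = 150*0.0488*0.488*(1-0.38)^2 / (0.0053^2*0.38^3) = 890865
Inertial term = 1.75*67*0.488^2*(1-0.38) / (0.0053*0.38^3) = 59527.5
dP/L = 890865 + 59527.5 = 950392 Pa/m
dP = 950392 * 9.2 / 1000 = 8744 kPa

8744 kPa


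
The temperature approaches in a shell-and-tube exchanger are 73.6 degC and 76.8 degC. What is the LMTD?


LMTD = (dT1 - dT2) / ln(dT1/dT2)
= (73.6 - 76.8) / ln(73.6 / 76.8) = -3.2 / -0.0425596 = 75.19

75.19 degC


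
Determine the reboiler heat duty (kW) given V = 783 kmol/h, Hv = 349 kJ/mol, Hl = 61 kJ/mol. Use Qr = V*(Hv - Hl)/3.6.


Qr = 783 * (349 - 61) / 3.6 = 783 * 288 / 3.6 = 62640

62640 kW


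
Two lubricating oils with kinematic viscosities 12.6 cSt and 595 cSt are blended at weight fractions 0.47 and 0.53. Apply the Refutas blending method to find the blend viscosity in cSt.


Refutas method: VBN_i = 14.534*ln(ln(visc_i + 0.8)) + 10.975, blended linearly by mass fraction; since VBN is linear in VBI_i = ln(ln(visc_i + 0.8)) and the fractions sum to 1, blend VBI directly: visc = exp(exp(VBI_blend)) - 0.8
VBI_1 = ln(ln(12.6 + 0.8)) = 0.953685
VBI_2 = ln(ln(595 + 0.8)) = 1.85472
VBI_blend = 0.47 * 0.953685 + 0.53 * 1.85472 = 1.43123
visc_blend = exp(exp(1.43123)) - 0.8 = 64.82

64.82 cSt


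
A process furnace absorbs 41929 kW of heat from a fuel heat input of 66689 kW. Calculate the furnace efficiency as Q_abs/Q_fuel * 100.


Furnace efficiency = Q_absorbed / Q_fuel * 100
= 41929 / 66689 * 100 = 62.87

62.87 %


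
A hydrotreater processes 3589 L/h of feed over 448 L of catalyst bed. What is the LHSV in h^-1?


LHSV = volumetric feed rate / catalyst volume
= 3589 L/h / 448 L
= 8.011 h^-1

8.011 h^-1


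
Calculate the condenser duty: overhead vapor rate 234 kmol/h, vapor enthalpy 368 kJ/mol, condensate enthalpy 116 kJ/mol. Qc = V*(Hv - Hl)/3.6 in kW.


Qc = 234 * (368 - 116) / 3.6 = 234 * 252 / 3.6 = 16380

16380 kW


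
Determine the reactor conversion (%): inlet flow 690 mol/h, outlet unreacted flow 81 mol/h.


X = (F_in - F_out) / F_in * 100
Moles reacted = 690 - 81 = 609
X = 609 / 690 * 100
= 0.8826 * 100
= 88.26 %

88.26 %


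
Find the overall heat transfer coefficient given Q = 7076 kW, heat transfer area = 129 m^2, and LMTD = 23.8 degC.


From Q = U*A*LMTD, U = Q / (A * LMTD)
U = 7076 / (129 * 23.8) = 7076 / 3070.2 = 2.305

2.305 kW/(m^2*K)


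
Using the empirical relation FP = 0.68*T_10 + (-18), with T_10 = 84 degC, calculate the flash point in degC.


FP = 0.68 * 84 + (-18) = 39.12

39.12 degC


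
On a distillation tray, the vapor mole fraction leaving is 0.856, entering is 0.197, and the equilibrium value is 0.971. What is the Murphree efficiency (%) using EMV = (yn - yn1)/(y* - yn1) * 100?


Murphree vapor efficiency: EMV = (y_n - y_(n-1)) / (y*_n - y_(n-1)) * 100
EMV = (0.856 - 0.197) / (0.971 - 0.197) * 100 = 0.659 / 0.774 * 100 = 85.14

85.14 %


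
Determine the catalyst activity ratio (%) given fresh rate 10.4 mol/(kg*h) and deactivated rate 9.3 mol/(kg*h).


Activity (%) = (rate_used / rate_fresh) * 100
rate_used = 9.3, rate_fresh = 10.4
= (9.3 / 10.4) * 100
= 0.8942 * 100 = 89.42

89.42 %


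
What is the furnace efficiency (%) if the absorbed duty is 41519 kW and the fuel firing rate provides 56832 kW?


Furnace efficiency = Q_absorbed / Q_fuel * 100
= 41519 / 56832 * 100 = 73.06

73.06 %


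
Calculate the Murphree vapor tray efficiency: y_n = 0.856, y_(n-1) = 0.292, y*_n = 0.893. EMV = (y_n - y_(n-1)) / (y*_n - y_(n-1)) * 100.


Murphree vapor efficiency: EMV = (y_n - y_(n-1)) / (y*_n - y_(n-1)) * 100
EMV = (0.856 - 0.292) / (0.893 - 0.292) * 100 = 0.564 / 0.601 * 100 = 93.84

93.84 %


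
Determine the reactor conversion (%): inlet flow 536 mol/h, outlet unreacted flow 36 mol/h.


X = (F_in - F_out) / F_in * 100
Moles reacted = 536 - 36 = 500
X = 500 / 536 * 100
= 0.9328 * 100
= 93.28 %

93.28 %


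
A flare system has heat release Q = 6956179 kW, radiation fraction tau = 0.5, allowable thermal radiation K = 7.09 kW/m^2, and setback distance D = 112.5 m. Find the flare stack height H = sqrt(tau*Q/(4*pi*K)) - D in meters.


tau*Q/(4*pi*K) = 0.5 * 6956179 / (4 * pi * 7.09) = 39037.7
sqrt(39037.7) = 197.58
H = 197.58 - 112.5 = 85.08

85.08 m


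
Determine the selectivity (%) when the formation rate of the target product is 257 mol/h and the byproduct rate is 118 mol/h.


Selectivity = desired / (desired + undesired) * 100
Total products = 257 + 118 = 375 mol/h
S = 257 / 375 * 100
= 0.6853 * 100
= 68.53 %

68.53 %


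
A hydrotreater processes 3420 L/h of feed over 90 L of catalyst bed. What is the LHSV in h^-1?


LHSV = volumetric feed rate / catalyst volume
= 3420 L/h / 90 L
= 38.00 h^-1

38.00 h^-1


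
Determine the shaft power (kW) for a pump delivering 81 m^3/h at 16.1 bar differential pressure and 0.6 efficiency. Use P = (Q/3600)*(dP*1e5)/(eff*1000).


Q = 81 / 3600 = 0.0225 m^3/s
P = 0.0225 * (16.1 * 1e5) / 0.6 / 1000 = 60.38

60.38 kW


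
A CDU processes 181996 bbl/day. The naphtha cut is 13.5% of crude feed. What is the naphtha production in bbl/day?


Crude throughput = 181996 bbl/day
Fraction yield = 13.5%
yield = throughput * fraction / 100
yield = 181996 * 13.5 / 100 = 24569.46

24569.46 bbl/day


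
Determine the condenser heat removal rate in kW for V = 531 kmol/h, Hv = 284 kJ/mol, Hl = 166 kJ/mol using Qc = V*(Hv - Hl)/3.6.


Qc = 531 * (284 - 166) / 3.6 = 531 * 118 / 3.6 = 17400

17400 kW


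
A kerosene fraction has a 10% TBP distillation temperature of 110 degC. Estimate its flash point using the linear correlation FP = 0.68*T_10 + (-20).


FP = 0.68 * 110 + (-20) = 54.8

54.8 degC


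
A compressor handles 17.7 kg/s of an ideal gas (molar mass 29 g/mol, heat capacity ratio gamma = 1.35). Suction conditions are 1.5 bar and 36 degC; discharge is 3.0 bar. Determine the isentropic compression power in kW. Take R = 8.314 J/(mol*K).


Isentropic work: W = m*(gamma/(gamma-1))*(R*T1/MW)*((P2/P1)^((gamma-1)/gamma) - 1)
T1 = 36 + 273.15 = 309.15 K
Pressure ratio = 3.0 / 1.5 = 2
Exponent = (1.35 - 1)/1.35 = 0.259259
(P2/P1)^exp - 1 = 2^0.259259 - 1 = 0.196864
W = 17.7 * 1.35 / 0.35 * 8.314 * 309.15 / 29 * 0.196864 = 1191

1191 kW


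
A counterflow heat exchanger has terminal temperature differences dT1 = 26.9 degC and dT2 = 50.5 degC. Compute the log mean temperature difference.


LMTD = (dT1 - dT2) / ln(dT1/dT2)
= (26.9 - 50.5) / ln(26.9 / 50.5) = -23.6 / -0.629847 = 37.47

37.47 degC


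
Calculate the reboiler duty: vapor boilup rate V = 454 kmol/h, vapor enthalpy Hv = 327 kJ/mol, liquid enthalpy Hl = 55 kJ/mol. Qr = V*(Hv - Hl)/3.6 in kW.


Qr = 454 * (327 - 55) / 3.6 = 454 * 272 / 3.6 = 34300

34300 kW


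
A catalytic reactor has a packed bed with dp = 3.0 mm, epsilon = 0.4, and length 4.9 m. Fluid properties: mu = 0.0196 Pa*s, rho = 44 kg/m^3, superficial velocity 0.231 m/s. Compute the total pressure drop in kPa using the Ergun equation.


dp = 3.0 mm = 0.003 m
Viscous term = 150*0.0196*0.231*(1-0.4)^2 / (0.003^2*0.4^3) = 424462
Inertial term = 1.75*44*0.231^2*(1-0.4) / (0.003*0.4^3) = 12840
dP/L = 424462 + 12840 = 437302 Pa/m
dP = 437302 * 4.9 / 1000 = 2143 kPa

2143 kPa


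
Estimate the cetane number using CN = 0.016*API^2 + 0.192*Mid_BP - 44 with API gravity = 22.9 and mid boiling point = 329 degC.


CN = 0.016 * 22.9^2 + 0.192 * 329 - 44
CN = 8.39056 + 63.168 - 44 = 27.55856

27.55856


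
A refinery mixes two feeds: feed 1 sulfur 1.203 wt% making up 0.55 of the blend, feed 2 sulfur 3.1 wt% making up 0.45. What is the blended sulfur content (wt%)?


Linear sulfur blending: S_blend = x1*S1 + x2*S2
Contribution 1: 0.55 * 1.203 = 0.66165 wt%
Contribution 2: 0.45 * 3.1 = 1.395 wt%
S_blend = 0.66165 + 1.395 = 2.05665

2.05665 wt%


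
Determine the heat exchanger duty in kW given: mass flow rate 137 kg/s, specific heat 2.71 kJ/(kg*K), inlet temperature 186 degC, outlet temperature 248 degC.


Q = m_dot * cp * delta_T
delta_T = 248 - 186 = 62 K
Q = 137 * 2.71 * 62
= 371.27 * 62
= 23018.74 kW

23018.74 kW


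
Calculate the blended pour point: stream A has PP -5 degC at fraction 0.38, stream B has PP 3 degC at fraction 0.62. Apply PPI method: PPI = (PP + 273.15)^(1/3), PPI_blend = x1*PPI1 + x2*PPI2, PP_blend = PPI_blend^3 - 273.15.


PPI_1 = (-5 + 273.15)^(1/3) = 6.448508
PPI_2 = (3 + 273.15)^(1/3) = 6.512009
PPI_blend = 0.38 * 6.448508 + 0.62 * 6.512009 = 6.487879
PP_blend = 6.487879^3 - 273.15 = 273.0915 - 273.15 = -0.06

-0.06 degC


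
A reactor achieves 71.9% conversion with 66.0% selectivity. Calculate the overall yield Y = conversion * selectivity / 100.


Overall yield = conversion (%) * selectivity (%) / 100
Conversion = 71.9%, Selectivity = 66.0%
Y = 71.9 * 66.0 / 100
= 47.454 %

47.454 %


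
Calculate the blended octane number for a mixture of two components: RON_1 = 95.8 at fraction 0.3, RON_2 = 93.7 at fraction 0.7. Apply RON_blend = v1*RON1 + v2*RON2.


Linear blending: RON_blend = sum(vi * RONi)
Contribution 1: 0.3 * 95.8 = 28.74
Contribution 2: 0.7 * 93.7 = 65.59
RON_blend = 28.74 + 65.59 = 94.33

94.33


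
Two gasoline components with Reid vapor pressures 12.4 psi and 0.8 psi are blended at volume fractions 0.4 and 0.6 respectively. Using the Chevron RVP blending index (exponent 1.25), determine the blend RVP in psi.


Chevron index: RVP_blend = (sum xi*RVPi^1.25)^(1/1.25)
RVP^1.25 terms: 0.4 * 12.4^1.25 + 0.6 * 0.8^1.25 = 9.76154
RVP_blend = 9.76154^(1/1.25) = 6.189

6.189 psi


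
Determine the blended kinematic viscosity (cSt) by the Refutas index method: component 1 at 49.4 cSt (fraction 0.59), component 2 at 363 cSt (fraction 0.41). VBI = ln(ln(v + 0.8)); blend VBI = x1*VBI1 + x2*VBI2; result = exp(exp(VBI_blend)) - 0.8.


Refutas method: VBN_i = 14.534*ln(ln(visc_i + 0.8)) + 10.975, blended linearly by mass fraction; since VBN is linear in VBI_i = ln(ln(visc_i + 0.8)) and the fractions sum to 1, blend VBI directly: visc = exp(exp(VBI_blend)) - 0.8
VBI_1 = ln(ln(49.4 + 0.8)) = 1.36507
VBI_2 = ln(ln(363 + 0.8)) = 1.77438
VBI_blend = 0.59 * 1.36507 + 0.41 * 1.77438 = 1.53289
visc_blend = exp(exp(1.53289)) - 0.8 = 101.9

101.9 cSt


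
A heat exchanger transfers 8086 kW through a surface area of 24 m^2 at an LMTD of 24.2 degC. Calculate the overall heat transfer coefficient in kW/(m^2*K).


From Q = U*A*LMTD, U = Q / (A * LMTD)
U = 8086 / (24 * 24.2) = 8086 / 580.8 = 13.92

13.92 kW/(m^2*K)


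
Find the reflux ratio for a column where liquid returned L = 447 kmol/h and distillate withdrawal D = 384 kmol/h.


Reflux ratio definition: R = L / D (liquid returned / distillate withdrawn)
L = 447 kmol/h, D = 384 kmol/h
R = 447 / 384 = 1.164

1.164


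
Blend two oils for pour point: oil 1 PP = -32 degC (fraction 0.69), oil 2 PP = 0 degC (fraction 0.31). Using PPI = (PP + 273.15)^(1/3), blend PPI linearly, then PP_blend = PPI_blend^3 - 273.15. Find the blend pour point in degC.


PPI_1 = (-32 + 273.15)^(1/3) = 6.224375
PPI_2 = (0 + 273.15)^(1/3) = 6.488342
PPI_blend = 0.69 * 6.224375 + 0.31 * 6.488342 = 6.306205
PP_blend = 6.306205^3 - 273.15 = 250.7866 - 273.15 = -22.36

-22.36 degC


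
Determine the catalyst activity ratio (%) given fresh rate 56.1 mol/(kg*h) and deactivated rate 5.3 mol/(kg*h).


Activity (%) = (rate_used / rate_fresh) * 100
rate_used = 5.3, rate_fresh = 56.1
= (5.3 / 56.1) * 100
= 0.09447 * 100 = 9.447

9.447 %


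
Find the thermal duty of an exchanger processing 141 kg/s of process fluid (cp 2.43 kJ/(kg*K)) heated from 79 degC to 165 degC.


Q = m_dot * cp * delta_T
delta_T = 165 - 79 = 86 K
Q = 141 * 2.43 * 86
= 342.63 * 86
= 29466.18 kW

29466.18 kW


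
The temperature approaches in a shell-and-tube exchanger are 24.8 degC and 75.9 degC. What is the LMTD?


LMTD = (dT1 - dT2) / ln(dT1/dT2)
= (24.8 - 75.9) / ln(24.8 / 75.9) = -51.1 / -1.11857 = 45.68

45.68 degC


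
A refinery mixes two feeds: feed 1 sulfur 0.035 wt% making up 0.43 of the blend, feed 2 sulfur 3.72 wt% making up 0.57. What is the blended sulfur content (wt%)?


Linear sulfur blending: S_blend = x1*S1 + x2*S2
Contribution 1: 0.43 * 0.035 = 0.01505 wt%
Contribution 2: 0.57 * 3.72 = 2.1204 wt%
S_blend = 0.01505 + 2.1204 = 2.13545

2.13545 wt%


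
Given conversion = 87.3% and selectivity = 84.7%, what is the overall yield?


Overall yield = conversion (%) * selectivity (%) / 100
Conversion = 87.3%, Selectivity = 84.7%
Y = 87.3 * 84.7 / 100
= 73.9431 %

73.9431 %


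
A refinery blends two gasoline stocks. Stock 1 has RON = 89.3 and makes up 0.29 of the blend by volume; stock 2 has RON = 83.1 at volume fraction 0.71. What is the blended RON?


Linear blending: RON_blend = sum(vi * RONi)
Contribution 1: 0.29 * 89.3 = 25.897
Contribution 2: 0.71 * 83.1 = 59.001
RON_blend = 25.897 + 59.001 = 84.898

84.898


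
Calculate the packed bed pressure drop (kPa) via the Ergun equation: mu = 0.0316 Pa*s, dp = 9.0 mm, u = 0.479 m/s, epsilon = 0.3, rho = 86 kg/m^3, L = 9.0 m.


dp = 9.0 mm = 0.009 m
Viscous term = 150*0.0316*0.479*(1-0.3)^2 / (0.009^2*0.3^3) = 508699
Inertial term = 1.75*86*0.479^2*(1-0.3) / (0.009*0.3^3) = 99471.6
dP/L = 508699 + 99471.6 = 608171 Pa/m
dP = 608171 * 9.0 / 1000 = 5474 kPa

5474 kPa


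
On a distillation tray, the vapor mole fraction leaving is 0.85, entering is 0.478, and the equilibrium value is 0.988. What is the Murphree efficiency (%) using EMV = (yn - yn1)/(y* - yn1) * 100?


Murphree vapor efficiency: EMV = (y_n - y_(n-1)) / (y*_n - y_(n-1)) * 100
EMV = (0.85 - 0.478) / (0.988 - 0.478) * 100 = 0.372 / 0.51 * 100 = 72.94

72.94 %


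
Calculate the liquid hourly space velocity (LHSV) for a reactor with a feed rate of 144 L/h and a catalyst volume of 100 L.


LHSV = volumetric feed rate / catalyst volume
= 144 L/h / 100 L
= 1.440 h^-1

1.440 h^-1


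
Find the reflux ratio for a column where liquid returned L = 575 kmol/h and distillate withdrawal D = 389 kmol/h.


Reflux ratio definition: R = L / D (liquid returned / distillate withdrawn)
L = 575 kmol/h, D = 389 kmol/h
R = 575 / 389 = 1.478

1.478


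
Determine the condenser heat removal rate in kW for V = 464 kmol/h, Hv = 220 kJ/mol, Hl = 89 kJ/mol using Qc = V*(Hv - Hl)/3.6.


Qc = 464 * (220 - 89) / 3.6 = 464 * 131 / 3.6 = 16880

16880 kW


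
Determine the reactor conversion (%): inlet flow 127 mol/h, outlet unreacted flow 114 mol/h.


X = (F_in - F_out) / F_in * 100
Moles reacted = 127 - 114 = 13
X = 13 / 127 * 100
= 0.1024 * 100
= 10.24 %

10.24 %


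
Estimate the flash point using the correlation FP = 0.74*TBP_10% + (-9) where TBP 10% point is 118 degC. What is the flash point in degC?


FP = 0.74 * 118 + (-9) = 78.32

78.32 degC


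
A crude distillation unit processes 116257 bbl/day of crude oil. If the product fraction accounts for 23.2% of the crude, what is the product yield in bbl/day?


Crude throughput = 116257 bbl/day
Fraction yield = 23.2%
yield = throughput * fraction / 100
yield = 116257 * 23.2 / 100 = 26971.624

26971.624 bbl/day


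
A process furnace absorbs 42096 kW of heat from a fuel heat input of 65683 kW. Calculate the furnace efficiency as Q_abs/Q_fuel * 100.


Furnace efficiency = Q_absorbed / Q_fuel * 100
= 42096 / 65683 * 100 = 64.09

64.09 %


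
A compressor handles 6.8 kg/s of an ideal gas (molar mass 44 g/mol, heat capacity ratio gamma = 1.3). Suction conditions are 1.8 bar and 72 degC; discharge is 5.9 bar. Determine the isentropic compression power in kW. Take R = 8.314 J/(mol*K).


Isentropic work: W = m*(gamma/(gamma-1))*(R*T1/MW)*((P2/P1)^((gamma-1)/gamma) - 1)
T1 = 72 + 273.15 = 345.15 K
Pressure ratio = 5.9 / 1.8 = 3.27778
Exponent = (1.3 - 1)/1.3 = 0.230769
(P2/P1)^exp - 1 = 3.27778^0.230769 - 1 = 0.315164
W = 6.8 * 1.3 / 0.3 * 8.314 * 345.15 / 44 * 0.315164 = 605.7

605.7 kW


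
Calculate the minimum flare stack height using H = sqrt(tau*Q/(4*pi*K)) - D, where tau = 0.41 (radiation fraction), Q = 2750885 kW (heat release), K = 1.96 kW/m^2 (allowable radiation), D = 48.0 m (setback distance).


tau*Q/(4*pi*K) = 0.41 * 2750885 / (4 * pi * 1.96) = 45792.1
sqrt(45792.1) = 213.991
H = 213.991 - 48.0 = 166.0

166.0 m


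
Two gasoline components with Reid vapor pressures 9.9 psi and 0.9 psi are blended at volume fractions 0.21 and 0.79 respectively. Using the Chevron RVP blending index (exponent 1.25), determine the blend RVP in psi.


Chevron index: RVP_blend = (sum xi*RVPi^1.25)^(1/1.25)
RVP^1.25 terms: 0.21 * 9.9^1.25 + 0.79 * 0.9^1.25 = 4.38028
RVP_blend = 4.38028^(1/1.25) = 3.260

3.260 psi


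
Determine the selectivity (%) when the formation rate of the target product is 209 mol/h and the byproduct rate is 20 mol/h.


Selectivity = desired / (desired + undesired) * 100
Total products = 209 + 20 = 229 mol/h
S = 209 / 229 * 100
= 0.9127 * 100
= 91.27 %

91.27 %


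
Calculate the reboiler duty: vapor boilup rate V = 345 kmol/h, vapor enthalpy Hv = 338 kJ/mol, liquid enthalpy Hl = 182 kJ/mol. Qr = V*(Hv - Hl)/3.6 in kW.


Qr = 345 * (338 - 182) / 3.6 = 345 * 156 / 3.6 = 14950

14950 kW


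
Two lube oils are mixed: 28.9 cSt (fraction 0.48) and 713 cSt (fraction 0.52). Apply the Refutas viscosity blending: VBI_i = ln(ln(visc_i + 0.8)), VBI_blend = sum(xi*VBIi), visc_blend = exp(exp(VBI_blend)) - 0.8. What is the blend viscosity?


Refutas method: VBN_i = 14.534*ln(ln(visc_i + 0.8)) + 10.975, blended linearly by mass fraction; since VBN is linear in VBI_i = ln(ln(visc_i + 0.8)) and the fractions sum to 1, blend VBI directly: visc = exp(exp(VBI_blend)) - 0.8
VBI_1 = ln(ln(28.9 + 0.8)) = 1.22117
VBI_2 = ln(ln(713 + 0.8)) = 1.88261
VBI_blend = 0.48 * 1.22117 + 0.52 * 1.88261 = 1.56512
visc_blend = exp(exp(1.56512)) - 0.8 = 118.7

118.7 cSt


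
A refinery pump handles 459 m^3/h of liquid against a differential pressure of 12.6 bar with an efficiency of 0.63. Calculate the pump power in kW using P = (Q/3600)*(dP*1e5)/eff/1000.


Q = 459 / 3600 = 0.1275 m^3/s
P = 0.1275 * (12.6 * 1e5) / 0.63 / 1000 = 255.0

255.0 kW


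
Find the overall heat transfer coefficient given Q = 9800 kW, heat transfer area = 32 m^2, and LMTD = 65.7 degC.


From Q = U*A*LMTD, U = Q / (A * LMTD)
U = 9800 / (32 * 65.7) = 9800 / 2102.4 = 4.661

4.661 kW/(m^2*K)


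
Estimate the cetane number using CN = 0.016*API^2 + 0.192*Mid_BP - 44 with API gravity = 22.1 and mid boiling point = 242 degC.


CN = 0.016 * 22.1^2 + 0.192 * 242 - 44
CN = 7.81456 + 46.464 - 44 = 10.27856

10.27856


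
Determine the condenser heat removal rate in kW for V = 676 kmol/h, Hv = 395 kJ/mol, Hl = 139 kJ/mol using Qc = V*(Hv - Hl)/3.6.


Qc = 676 * (395 - 139) / 3.6 = 676 * 256 / 3.6 = 48070

48070 kW


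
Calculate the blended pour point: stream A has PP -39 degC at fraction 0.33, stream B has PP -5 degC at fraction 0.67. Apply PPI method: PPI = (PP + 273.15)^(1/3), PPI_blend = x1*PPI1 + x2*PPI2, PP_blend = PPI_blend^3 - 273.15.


PPI_1 = (-39 + 273.15)^(1/3) = 6.163557
PPI_2 = (-5 + 273.15)^(1/3) = 6.448508
PPI_blend = 0.33 * 6.163557 + 0.67 * 6.448508 = 6.354474
PP_blend = 6.354474^3 - 273.15 = 256.5895 - 273.15 = -16.56

-16.56 degC


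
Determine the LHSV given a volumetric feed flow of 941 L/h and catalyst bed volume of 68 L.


LHSV = volumetric feed rate / catalyst volume
= 941 L/h / 68 L
= 13.84 h^-1

13.84 h^-1


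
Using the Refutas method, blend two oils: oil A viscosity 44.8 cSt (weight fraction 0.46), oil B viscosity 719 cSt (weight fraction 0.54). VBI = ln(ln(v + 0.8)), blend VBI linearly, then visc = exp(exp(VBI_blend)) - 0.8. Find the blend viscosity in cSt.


Refutas method: VBN_i = 14.534*ln(ln(visc_i + 0.8)) + 10.975, blended linearly by mass fraction; since VBN is linear in VBI_i = ln(ln(visc_i + 0.8)) and the fractions sum to 1, blend VBI directly: visc = exp(exp(VBI_blend)) - 0.8
VBI_1 = ln(ln(44.8 + 0.8)) = 1.34023
VBI_2 = ln(ln(719 + 0.8)) = 1.88388
VBI_blend = 0.46 * 1.34023 + 0.54 * 1.88388 = 1.6338
visc_blend = exp(exp(1.6338)) - 0.8 = 167.1

167.1 cSt


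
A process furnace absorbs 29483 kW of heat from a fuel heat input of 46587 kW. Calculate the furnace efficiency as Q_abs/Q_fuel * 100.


Furnace efficiency = Q_absorbed / Q_fuel * 100
= 29483 / 46587 * 100 = 63.29

63.29 %


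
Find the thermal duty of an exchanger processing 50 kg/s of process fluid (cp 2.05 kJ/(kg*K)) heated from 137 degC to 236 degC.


Q = m_dot * cp * delta_T
delta_T = 236 - 137 = 99 K
Q = 50 * 2.05 * 99
= 102.5 * 99
= 10147.5 kW

10147.5 kW


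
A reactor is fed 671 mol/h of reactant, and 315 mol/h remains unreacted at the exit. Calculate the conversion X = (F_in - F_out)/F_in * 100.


X = (F_in - F_out) / F_in * 100
Moles reacted = 671 - 315 = 356
X = 356 / 671 * 100
= 0.5306 * 100
= 53.06 %

53.06 %


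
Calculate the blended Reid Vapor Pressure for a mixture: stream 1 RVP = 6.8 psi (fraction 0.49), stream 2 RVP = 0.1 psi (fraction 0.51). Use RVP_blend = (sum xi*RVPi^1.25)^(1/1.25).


Chevron index: RVP_blend = (sum xi*RVPi^1.25)^(1/1.25)
RVP^1.25 terms: 0.49 * 6.8^1.25 + 0.51 * 0.1^1.25 = 5.4093
RVP_blend = 5.4093^(1/1.25) = 3.859

3.859 psi


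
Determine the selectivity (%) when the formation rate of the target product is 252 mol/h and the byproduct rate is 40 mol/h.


Selectivity = desired / (desired + undesired) * 100
Total products = 252 + 40 = 292 mol/h
S = 252 / 292 * 100
= 0.8630 * 100
= 86.30 %

86.30 %
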